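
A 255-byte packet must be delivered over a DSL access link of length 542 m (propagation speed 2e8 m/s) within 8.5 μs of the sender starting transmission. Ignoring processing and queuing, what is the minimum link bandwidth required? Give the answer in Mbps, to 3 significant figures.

352 Mbps

L = 2040 bits.
Propagation delay = 542 / 200000000 = 2.71 μs.
Transmission budget = 8.5 − 2.71 = 5.79 μs.
R ≥ L / t_tx = 2040 bits / 5.79e-06 s = 352 Mbps.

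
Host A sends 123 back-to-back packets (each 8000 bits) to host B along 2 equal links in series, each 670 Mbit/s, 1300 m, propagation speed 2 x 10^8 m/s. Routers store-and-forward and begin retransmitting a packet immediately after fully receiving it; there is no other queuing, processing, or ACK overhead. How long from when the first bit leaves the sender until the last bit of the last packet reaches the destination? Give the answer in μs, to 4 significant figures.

Per-hop transmission t_tx = L/R = 8000/670000000 = 11.9403 μs.
Per-hop propagation t_prop = 1300/200000000 = 6.5 μs.
Pipeline fill: first packet needs 2·t_tx to clear all hops; remaining 122 packets each add one t_tx.
Total = (2+123-1)·t_tx + 2·t_prop = 124·11.9403 + 2·6.5 = 1494 μs.

1494 μs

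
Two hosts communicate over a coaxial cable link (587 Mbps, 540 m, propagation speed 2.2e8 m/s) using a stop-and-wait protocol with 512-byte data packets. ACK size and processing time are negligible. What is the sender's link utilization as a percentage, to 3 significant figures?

58.7 %

t_tx = L/R = 4096/587000000 = 6.97785e-06 s.
t_prop = 540/2.2e+08 = 2.45455e-06 s; RTT = 4.90909e-06 s.
Cycle = t_tx + RTT = 1.18869e-05 s.
Utilization = t_tx / cycle = 6.97785e-06/1.18869e-05 = 58.7 %.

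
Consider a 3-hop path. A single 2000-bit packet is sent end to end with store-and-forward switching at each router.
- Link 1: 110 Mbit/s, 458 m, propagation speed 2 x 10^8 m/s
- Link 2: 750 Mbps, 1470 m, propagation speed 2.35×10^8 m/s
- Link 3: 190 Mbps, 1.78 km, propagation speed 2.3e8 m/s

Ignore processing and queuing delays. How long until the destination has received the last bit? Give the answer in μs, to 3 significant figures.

47.7 μs

Transmission delays (L/R per hop): 18.1818, 2.66667, 10.5263 μs; sum = 31.3748 μs.
Propagation delays (d/s per hop): 2.29, 6.25532, 7.73913 μs; sum = 16.2844 μs.
End-to-end = 47.7 μs.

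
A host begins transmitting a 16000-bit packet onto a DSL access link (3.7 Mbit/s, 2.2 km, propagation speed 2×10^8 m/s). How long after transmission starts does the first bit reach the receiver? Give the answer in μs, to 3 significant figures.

First bit experiences only propagation delay: d/s = 2200/200000000 = 11.0 μs.

11.0 μs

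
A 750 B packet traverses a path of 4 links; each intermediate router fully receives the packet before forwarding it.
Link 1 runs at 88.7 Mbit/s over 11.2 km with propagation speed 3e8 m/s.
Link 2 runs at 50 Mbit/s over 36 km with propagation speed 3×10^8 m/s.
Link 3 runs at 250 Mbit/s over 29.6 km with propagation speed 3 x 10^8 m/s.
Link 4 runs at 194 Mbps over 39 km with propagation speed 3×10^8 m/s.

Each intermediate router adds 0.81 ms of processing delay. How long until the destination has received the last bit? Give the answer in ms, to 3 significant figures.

3.06 ms

L = 750 × 8 = 6000 bits.
Transmission delays (L/R per hop): 0.0676437, 0.12, 0.024, 0.0309278 ms; sum = 0.242572 ms.
Propagation delays (d/s per hop): 0.0373333, 0.12, 0.0986667, 0.13 ms; sum = 0.386 ms.
Processing at 3 router(s): 3 × 0.81 ms = 2.43 ms.
End-to-end = 3.06 ms.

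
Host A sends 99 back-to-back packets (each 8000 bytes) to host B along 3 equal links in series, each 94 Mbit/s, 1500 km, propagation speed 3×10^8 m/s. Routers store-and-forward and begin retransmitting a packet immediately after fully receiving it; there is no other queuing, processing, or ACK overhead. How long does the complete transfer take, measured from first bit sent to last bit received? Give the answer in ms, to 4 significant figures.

Per-hop transmission t_tx = L/R = 64000/94000000 = 0.680851 ms.
Per-hop propagation t_prop = 1500000/300000000 = 5 ms.
Pipeline fill: first packet needs 3·t_tx to clear all hops; remaining 98 packets each add one t_tx.
Total = (3+99-1)·t_tx + 3·t_prop = 101·0.680851 + 3·5 = 83.77 ms.

83.77 ms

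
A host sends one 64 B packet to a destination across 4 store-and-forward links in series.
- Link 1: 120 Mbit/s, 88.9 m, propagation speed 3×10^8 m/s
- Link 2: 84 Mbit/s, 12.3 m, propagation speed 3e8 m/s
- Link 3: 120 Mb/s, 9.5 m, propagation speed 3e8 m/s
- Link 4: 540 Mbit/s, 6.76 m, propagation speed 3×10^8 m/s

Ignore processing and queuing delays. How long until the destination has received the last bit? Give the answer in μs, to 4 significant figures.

L = 64 × 8 = 512 bits.
Transmission delays (L/R per hop): 4.26667, 6.09524, 4.26667, 0.948148 μs; sum = 15.5767 μs.
Propagation delays (d/s per hop): 0.296333, 0.041, 0.0316667, 0.0225333 μs; sum = 0.391533 μs.
End-to-end = 15.97 μs.

15.97 μs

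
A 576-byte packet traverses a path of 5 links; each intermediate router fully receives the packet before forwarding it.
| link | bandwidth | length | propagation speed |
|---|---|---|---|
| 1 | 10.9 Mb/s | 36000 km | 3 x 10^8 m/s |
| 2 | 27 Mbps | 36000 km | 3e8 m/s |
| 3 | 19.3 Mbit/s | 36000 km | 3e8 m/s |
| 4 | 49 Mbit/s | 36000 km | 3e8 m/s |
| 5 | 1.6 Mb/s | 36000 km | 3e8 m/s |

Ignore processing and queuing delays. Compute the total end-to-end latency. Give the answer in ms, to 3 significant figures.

604 ms

L = 576 × 8 = 4608 bits.
Transmission delays (L/R per hop): 0.422752, 0.170667, 0.238756, 0.0940408, 2.88 ms; sum = 3.80622 ms.
Propagation delays (d/s per hop): 120, 120, 120, 120, 120 ms; sum = 600 ms.
End-to-end = 604 ms.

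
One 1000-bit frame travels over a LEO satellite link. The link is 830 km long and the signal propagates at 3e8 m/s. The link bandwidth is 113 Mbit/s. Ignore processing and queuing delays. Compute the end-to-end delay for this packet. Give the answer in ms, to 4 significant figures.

2.776 ms

Transmission delay = L/R = 1000 / 113000000 = 0.00884956 ms.
Propagation delay = d/s = 830000 m / 300000000 m/s = 2.76667 ms.
Total = 2.776 ms.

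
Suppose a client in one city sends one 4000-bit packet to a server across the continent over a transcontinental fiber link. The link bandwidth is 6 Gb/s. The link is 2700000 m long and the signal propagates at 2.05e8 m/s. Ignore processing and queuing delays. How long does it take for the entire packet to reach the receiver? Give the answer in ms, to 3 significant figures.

13.2 ms

Transmission delay = L/R = 4000 / 6000000000 = 0.000666667 ms.
Propagation delay = d/s = 2700000 m / 2.05e+08 m/s = 13.1707 ms.
Total = 13.2 ms.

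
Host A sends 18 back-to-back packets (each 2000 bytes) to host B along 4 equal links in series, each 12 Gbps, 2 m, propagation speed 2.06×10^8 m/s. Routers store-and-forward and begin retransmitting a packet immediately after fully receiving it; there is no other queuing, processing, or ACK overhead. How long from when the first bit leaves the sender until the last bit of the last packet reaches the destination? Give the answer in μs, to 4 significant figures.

28.04 μs

Per-hop transmission t_tx = L/R = 16000/12000000000 = 1.33333 μs.
Per-hop propagation t_prop = 2/206000000 = 0.00970874 μs.
Pipeline fill: first packet needs 4·t_tx to clear all hops; remaining 17 packets each add one t_tx.
Total = (4+18-1)·t_tx + 4·t_prop = 21·1.33333 + 4·0.00970874 = 28.04 μs.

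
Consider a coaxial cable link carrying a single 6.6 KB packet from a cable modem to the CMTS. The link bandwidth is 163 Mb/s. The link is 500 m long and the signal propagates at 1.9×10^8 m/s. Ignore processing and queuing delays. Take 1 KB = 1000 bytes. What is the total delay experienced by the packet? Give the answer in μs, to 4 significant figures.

326.6 μs

L = 52800 bits.
Transmission delay = L/R = 52800 / 163000000 = 323.926 μs.
Propagation delay = d/s = 500 m / 190000000 m/s = 2.63158 μs.
Total = 326.6 μs.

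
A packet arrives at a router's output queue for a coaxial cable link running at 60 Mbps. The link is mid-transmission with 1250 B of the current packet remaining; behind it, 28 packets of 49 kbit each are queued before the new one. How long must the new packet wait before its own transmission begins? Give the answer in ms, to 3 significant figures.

Each queued packet: L/R = 49000/60000000 = 0.816667 ms.
28 queued → 22.8667 ms.
Plus remaining 10000 bits of current packet: 0.166667 ms.
Queuing delay = 23.0 ms.

23.0 ms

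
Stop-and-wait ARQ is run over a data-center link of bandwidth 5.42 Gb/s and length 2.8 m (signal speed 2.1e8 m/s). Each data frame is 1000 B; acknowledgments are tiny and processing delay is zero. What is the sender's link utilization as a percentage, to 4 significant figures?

t_tx = L/R = 8000/5420000000 = 1.47601e-06 s.
t_prop = 2.8/210000000 = 1.33333e-08 s; RTT = 2.66667e-08 s.
Cycle = t_tx + RTT = 1.50268e-06 s.
Utilization = t_tx / cycle = 1.47601e-06/1.50268e-06 = 98.23 %.

98.23 %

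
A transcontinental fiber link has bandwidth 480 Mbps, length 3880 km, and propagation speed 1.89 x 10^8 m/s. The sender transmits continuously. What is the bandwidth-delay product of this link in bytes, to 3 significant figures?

Propagation delay = 3880000 / 189000000 = 0.0205291 s.
BDP = R × t_prop = 480000000 × 0.0205291 = 9853970 bits.
In bytes: 9853970/8 = 1230000 bytes.

1230000 bytes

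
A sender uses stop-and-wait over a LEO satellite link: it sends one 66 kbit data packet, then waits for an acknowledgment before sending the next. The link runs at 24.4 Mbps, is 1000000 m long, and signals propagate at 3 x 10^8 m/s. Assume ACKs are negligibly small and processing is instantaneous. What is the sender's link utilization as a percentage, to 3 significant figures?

t_tx = L/R = 66000/24400000 = 0.00270492 s.
t_prop = 1000000/300000000 = 0.00333333 s; RTT = 0.00666667 s.
Cycle = t_tx + RTT = 0.00937158 s.
Utilization = t_tx / cycle = 0.00270492/0.00937158 = 28.9 %.

28.9 %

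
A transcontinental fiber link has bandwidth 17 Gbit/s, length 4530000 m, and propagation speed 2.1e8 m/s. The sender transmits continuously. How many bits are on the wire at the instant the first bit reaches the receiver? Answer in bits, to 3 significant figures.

367000000 bits

Propagation delay = 4530000 / 210000000 = 0.0215714 s.
BDP = R × t_prop = 17000000000 × 0.0215714 = 366714000 bits.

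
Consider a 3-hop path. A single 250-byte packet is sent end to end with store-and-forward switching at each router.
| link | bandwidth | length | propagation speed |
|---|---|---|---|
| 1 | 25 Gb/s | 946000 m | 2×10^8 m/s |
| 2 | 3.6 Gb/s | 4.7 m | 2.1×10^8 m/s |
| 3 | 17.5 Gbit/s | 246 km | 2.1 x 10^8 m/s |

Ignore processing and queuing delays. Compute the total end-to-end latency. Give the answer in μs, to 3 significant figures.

5900 μs

L = 250 × 8 = 2000 bits.
Transmission delays (L/R per hop): 0.08, 0.555556, 0.114286 μs; sum = 0.749841 μs.
Propagation delays (d/s per hop): 4730, 0.022381, 1171.43 μs; sum = 5901.45 μs.
End-to-end = 5900 μs.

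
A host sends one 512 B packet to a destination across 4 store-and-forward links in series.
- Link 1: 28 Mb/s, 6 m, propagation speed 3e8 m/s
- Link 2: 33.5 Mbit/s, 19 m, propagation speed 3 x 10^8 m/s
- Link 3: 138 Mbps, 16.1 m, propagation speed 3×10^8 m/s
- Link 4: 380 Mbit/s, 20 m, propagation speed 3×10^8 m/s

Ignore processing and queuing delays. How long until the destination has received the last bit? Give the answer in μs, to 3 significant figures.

309 μs

L = 512 × 8 = 4096 bits.
Transmission delays (L/R per hop): 146.286, 122.269, 29.6812, 10.7789 μs; sum = 309.014 μs.
Propagation delays (d/s per hop): 0.02, 0.0633333, 0.0536667, 0.0666667 μs; sum = 0.203667 μs.
End-to-end = 309 μs.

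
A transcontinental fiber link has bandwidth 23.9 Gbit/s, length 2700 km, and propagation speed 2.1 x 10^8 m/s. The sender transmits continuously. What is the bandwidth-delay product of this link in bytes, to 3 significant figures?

38400000 bytes

Propagation delay = 2700000 / 210000000 = 0.0128571 s.
BDP = R × t_prop = 23900000000 × 0.0128571 = 307286000 bits.
In bytes: 307286000/8 = 38400000 bytes.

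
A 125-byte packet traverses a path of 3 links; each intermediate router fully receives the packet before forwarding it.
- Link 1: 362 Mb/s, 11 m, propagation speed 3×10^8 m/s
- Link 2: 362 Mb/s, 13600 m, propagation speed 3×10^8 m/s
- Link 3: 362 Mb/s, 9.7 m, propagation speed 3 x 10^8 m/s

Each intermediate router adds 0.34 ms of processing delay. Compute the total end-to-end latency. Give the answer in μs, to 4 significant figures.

733.7 μs

L = 125 × 8 = 1000 bits.
Transmission delay per hop = L/R = 1000/362000000 = 2.76243 μs; 3 hops → 8.28729 μs.
Propagation delays (d/s per hop): 0.0366667, 45.3333, 0.0323333 μs; sum = 45.4023 μs.
Processing at 2 router(s): 2 × 0.34 ms = 680 μs.
End-to-end = 733.7 μs.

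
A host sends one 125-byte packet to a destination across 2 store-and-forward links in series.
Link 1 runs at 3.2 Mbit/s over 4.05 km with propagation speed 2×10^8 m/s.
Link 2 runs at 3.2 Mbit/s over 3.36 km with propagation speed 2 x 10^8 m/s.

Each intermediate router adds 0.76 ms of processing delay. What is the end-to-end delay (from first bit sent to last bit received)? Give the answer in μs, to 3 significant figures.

1420 μs

L = 125 × 8 = 1000 bits.
Transmission delay per hop = L/R = 1000/3200000 = 312.5 μs; 2 hops → 625 μs.
Propagation delays (d/s per hop): 20.25, 16.8 μs; sum = 37.05 μs.
Processing at 1 router(s): 1 × 0.76 ms = 760 μs.
End-to-end = 1420 μs.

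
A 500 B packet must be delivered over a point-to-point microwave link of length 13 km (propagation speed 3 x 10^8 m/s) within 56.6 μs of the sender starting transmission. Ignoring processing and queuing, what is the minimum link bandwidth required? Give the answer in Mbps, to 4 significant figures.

301.5 Mbps

L = 4000 bits.
Propagation delay = 13000 / 300000000 = 43.3333 μs.
Transmission budget = 56.6 − 43.3333 = 13.2667 μs.
R ≥ L / t_tx = 4000 bits / 1.32667e-05 s = 301.5 Mbps.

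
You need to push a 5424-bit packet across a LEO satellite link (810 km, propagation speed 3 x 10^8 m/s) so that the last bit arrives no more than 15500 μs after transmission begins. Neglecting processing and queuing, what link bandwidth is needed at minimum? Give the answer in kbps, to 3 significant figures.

Propagation delay = 810000 / 300000000 = 2700 μs.
Transmission budget = 15500 − 2700 = 12800 μs.
R ≥ L / t_tx = 5424 bits / 0.0128 s = 424 kbps.

424 kbps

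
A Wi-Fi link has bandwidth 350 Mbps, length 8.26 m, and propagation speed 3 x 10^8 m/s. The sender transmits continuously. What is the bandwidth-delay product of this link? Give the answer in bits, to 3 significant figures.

Propagation delay = 8.26 / 300000000 = 2.75333e-08 s.
BDP = R × t_prop = 350000000 × 2.75333e-08 = 9.63667 bits.

9.64 bits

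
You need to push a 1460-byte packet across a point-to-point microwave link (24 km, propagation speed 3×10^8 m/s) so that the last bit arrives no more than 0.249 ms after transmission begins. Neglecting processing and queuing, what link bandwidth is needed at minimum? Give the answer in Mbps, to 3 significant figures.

69.1 Mbps

L = 11680 bits.
Propagation delay = 24000 / 300000000 = 0.08 ms.
Transmission budget = 0.249 − 0.08 = 0.169 ms.
R ≥ L / t_tx = 11680 bits / 0.000169 s = 69.1 Mbps.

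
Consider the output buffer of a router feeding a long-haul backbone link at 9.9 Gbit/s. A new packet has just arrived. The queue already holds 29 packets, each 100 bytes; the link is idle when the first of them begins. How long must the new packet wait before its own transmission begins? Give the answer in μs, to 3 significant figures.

Each queued packet: L/R = 800/9900000000 = 0.0808081 μs.
29 queued → 2.34343 μs.
Queuing delay = 2.34 μs.

2.34 μs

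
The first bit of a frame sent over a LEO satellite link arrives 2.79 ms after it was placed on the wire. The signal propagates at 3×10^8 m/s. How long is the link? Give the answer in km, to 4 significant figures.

d = s × t_prop = 300000000 × 0.00279 = 837.0 km.

837.0 km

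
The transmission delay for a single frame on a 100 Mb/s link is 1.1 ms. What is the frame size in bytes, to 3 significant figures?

13800 bytes

L = R × t_tx = 100000000 b/s × 0.0011 s = 110000 bits.
In bytes: 110000 / 8 = 13800 bytes.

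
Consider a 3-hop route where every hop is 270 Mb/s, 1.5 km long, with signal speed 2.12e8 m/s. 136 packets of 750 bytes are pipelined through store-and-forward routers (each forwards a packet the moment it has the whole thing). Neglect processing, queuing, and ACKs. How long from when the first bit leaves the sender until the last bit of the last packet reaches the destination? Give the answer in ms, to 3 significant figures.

3.09 ms

Per-hop transmission t_tx = L/R = 6000/270000000 = 0.0222222 ms.
Per-hop propagation t_prop = 1500/212000000 = 0.00707547 ms.
Pipeline fill: first packet needs 3·t_tx to clear all hops; remaining 135 packets each add one t_tx.
Total = (3+136-1)·t_tx + 3·t_prop = 138·0.0222222 + 3·0.00707547 = 3.09 ms.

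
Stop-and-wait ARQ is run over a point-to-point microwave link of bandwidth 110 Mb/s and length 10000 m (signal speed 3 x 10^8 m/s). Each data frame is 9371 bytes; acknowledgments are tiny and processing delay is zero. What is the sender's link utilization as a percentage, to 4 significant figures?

91.09 %

t_tx = L/R = 74968/110000000 = 0.000681527 s.
t_prop = 10000/300000000 = 3.33333e-05 s; RTT = 6.66667e-05 s.
Cycle = t_tx + RTT = 0.000748194 s.
Utilization = t_tx / cycle = 0.000681527/0.000748194 = 91.09 %.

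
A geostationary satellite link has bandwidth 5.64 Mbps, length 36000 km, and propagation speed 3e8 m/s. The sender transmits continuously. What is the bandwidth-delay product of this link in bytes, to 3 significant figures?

Propagation delay = 36000000 / 300000000 = 0.12 s.
BDP = R × t_prop = 5640000 × 0.12 = 676800 bits.
In bytes: 676800/8 = 84600 bytes.

84600 bytes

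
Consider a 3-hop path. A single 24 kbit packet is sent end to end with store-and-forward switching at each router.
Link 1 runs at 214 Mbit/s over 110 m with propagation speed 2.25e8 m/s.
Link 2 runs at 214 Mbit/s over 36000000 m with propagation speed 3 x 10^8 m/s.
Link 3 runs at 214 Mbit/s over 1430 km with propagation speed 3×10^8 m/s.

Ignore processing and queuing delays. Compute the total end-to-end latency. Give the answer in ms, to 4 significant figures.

L = 24000 bits.
Transmission delay per hop = L/R = 24000/214000000 = 0.11215 ms; 3 hops → 0.336449 ms.
Propagation delays (d/s per hop): 0.000488889, 120, 4.76667 ms; sum = 124.767 ms.
End-to-end = 125.1 ms.

125.1 ms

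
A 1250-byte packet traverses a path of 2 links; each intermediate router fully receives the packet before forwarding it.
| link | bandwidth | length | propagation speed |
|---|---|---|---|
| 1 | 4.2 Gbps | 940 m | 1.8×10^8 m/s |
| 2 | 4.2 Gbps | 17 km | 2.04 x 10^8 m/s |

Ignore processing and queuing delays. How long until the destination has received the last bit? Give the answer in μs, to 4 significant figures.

L = 1250 × 8 = 10000 bits.
Transmission delay per hop = L/R = 10000/4200000000 = 2.38095 μs; 2 hops → 4.7619 μs.
Propagation delays (d/s per hop): 5.22222, 83.3333 μs; sum = 88.5556 μs.
End-to-end = 93.32 μs.

93.32 μs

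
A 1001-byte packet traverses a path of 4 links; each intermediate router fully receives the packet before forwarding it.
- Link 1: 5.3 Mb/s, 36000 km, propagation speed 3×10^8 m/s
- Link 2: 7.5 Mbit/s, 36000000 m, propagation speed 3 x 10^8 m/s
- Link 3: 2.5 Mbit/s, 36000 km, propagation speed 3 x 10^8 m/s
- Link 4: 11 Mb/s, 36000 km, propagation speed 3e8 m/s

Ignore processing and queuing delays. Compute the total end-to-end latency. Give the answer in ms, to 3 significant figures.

487 ms

L = 1001 × 8 = 8008 bits.
Transmission delays (L/R per hop): 1.51094, 1.06773, 3.2032, 0.728 ms; sum = 6.50988 ms.
Propagation delays (d/s per hop): 120, 120, 120, 120 ms; sum = 480 ms.
End-to-end = 487 ms.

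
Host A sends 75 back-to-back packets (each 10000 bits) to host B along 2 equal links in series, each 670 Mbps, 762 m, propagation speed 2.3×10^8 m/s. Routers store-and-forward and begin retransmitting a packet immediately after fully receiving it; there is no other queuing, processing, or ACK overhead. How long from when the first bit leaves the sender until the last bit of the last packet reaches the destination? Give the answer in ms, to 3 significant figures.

Per-hop transmission t_tx = L/R = 10000/670000000 = 0.0149254 ms.
Per-hop propagation t_prop = 762/2.3e+08 = 0.00331304 ms.
Pipeline fill: first packet needs 2·t_tx to clear all hops; remaining 74 packets each add one t_tx.
Total = (2+75-1)·t_tx + 2·t_prop = 76·0.0149254 + 2·0.00331304 = 1.14 ms.

1.14 ms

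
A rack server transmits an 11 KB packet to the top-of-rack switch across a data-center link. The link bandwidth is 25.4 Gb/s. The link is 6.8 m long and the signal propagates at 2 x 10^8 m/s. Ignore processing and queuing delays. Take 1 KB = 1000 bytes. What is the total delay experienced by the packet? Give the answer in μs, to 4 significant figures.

3.499 μs

L = 88000 bits.
Transmission delay = L/R = 88000 / 25400000000 = 3.46457 μs.
Propagation delay = d/s = 6.8 m / 200000000 m/s = 0.034 μs.
Total = 3.499 μs.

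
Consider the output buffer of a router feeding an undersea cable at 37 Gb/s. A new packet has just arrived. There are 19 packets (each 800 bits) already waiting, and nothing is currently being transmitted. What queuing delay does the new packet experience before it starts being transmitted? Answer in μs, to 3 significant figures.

Each queued packet: L/R = 800/37000000000 = 0.0216216 μs.
19 queued → 0.410811 μs.
Queuing delay = 0.411 μs.

0.411 μs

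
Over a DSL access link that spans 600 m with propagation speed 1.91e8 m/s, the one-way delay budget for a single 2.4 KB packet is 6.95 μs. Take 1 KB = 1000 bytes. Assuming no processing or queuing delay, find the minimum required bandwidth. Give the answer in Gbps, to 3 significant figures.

5.04 Gbps

L = 19200 bits.
Propagation delay = 600 / 191000000 = 3.14136 μs.
Transmission budget = 6.95 − 3.14136 = 3.80864 μs.
R ≥ L / t_tx = 19200 bits / 3.80864e-06 s = 5.04 Gbps.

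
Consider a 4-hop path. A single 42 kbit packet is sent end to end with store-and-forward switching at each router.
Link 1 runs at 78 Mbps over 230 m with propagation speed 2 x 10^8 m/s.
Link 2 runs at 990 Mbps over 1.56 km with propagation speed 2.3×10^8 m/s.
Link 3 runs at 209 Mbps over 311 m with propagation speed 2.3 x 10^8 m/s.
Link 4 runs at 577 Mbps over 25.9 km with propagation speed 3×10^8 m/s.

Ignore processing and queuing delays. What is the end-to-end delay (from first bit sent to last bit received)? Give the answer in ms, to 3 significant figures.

L = 42000 bits.
Transmission delays (L/R per hop): 0.538462, 0.0424242, 0.200957, 0.0727903 ms; sum = 0.854633 ms.
Propagation delays (d/s per hop): 0.00115, 0.00678261, 0.00135217, 0.0863333 ms; sum = 0.0956181 ms.
End-to-end = 0.950 ms.

0.950 ms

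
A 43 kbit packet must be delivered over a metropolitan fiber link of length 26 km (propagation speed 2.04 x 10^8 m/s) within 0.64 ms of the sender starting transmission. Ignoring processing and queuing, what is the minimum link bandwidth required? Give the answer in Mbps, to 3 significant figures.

83.9 Mbps

Propagation delay = 26000 / 204000000 = 0.127451 ms.
Transmission budget = 0.64 − 0.127451 = 0.512549 ms.
R ≥ L / t_tx = 43000 bits / 0.000512549 s = 83.9 Mbps.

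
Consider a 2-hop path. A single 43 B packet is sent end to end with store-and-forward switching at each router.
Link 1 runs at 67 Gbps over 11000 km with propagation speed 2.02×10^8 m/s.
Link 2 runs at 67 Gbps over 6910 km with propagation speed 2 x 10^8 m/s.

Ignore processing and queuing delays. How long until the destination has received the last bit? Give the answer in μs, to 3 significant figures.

89000 μs

L = 43 × 8 = 344 bits.
Transmission delay per hop = L/R = 344/67000000000 = 0.00513433 μs; 2 hops → 0.0102687 μs.
Propagation delays (d/s per hop): 54455.4, 34550 μs; sum = 89005.4 μs.
End-to-end = 89000 μs.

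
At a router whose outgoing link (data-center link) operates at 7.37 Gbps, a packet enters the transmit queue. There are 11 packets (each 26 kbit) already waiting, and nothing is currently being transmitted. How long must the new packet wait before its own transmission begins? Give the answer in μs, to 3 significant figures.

Each queued packet: L/R = 26000/7370000000 = 3.52782 μs.
11 queued → 38.806 μs.
Queuing delay = 38.8 μs.

38.8 μs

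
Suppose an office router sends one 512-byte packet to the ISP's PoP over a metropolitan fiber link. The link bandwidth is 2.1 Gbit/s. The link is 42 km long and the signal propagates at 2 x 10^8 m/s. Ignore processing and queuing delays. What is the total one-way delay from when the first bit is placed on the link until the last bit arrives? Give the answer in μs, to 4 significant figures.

L = 512 × 8 = 4096 bits.
Transmission delay = L/R = 4096 / 2100000000 = 1.95048 μs.
Propagation delay = d/s = 42000 m / 200000000 m/s = 210 μs.
Total = 212.0 μs.

212.0 μs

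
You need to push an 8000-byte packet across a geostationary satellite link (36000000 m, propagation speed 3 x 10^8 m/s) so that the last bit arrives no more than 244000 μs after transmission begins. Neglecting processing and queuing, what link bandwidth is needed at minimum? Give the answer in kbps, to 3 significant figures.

516 kbps

L = 64000 bits.
Propagation delay = 36000000 / 300000000 = 120000 μs.
Transmission budget = 244000 − 120000 = 124000 μs.
R ≥ L / t_tx = 64000 bits / 0.124 s = 516 kbps.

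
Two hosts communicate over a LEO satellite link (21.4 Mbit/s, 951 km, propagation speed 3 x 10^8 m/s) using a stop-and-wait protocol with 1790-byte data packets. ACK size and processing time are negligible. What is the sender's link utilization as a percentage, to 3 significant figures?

t_tx = L/R = 14320/21400000 = 0.000669159 s.
t_prop = 951000/300000000 = 0.00317 s; RTT = 0.00634 s.
Cycle = t_tx + RTT = 0.00700916 s.
Utilization = t_tx / cycle = 0.000669159/0.00700916 = 9.55 %.

9.55 %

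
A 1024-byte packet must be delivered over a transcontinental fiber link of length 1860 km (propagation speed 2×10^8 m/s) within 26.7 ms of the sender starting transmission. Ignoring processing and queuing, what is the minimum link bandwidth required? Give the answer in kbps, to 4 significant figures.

470.8 kbps

L = 8192 bits.
Propagation delay = 1860000 / 200000000 = 9.3 ms.
Transmission budget = 26.7 − 9.3 = 17.4 ms.
R ≥ L / t_tx = 8192 bits / 0.0174 s = 470.8 kbps.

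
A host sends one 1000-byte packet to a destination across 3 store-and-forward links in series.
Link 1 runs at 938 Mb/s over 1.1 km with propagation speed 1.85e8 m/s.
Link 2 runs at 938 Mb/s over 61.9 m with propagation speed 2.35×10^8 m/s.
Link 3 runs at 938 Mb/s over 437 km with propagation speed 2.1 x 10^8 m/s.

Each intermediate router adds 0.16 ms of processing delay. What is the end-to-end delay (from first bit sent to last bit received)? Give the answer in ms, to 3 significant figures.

L = 1000 × 8 = 8000 bits.
Transmission delay per hop = L/R = 8000/938000000 = 0.00852878 ms; 3 hops → 0.0255864 ms.
Propagation delays (d/s per hop): 0.00594595, 0.000263404, 2.08095 ms; sum = 2.08716 ms.
Processing at 2 router(s): 2 × 0.16 ms = 0.32 ms.
End-to-end = 2.43 ms.

2.43 ms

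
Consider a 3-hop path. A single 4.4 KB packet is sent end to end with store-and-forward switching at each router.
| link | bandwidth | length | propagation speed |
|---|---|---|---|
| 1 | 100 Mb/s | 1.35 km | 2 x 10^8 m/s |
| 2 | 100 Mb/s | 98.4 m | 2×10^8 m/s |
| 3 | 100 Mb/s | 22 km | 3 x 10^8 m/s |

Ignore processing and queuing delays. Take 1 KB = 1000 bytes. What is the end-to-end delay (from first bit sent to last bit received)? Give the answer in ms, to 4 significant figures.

1.137 ms

L = 35200 bits.
Transmission delay per hop = L/R = 35200/100000000 = 0.352 ms; 3 hops → 1.056 ms.
Propagation delays (d/s per hop): 0.00675, 0.000492, 0.0733333 ms; sum = 0.0805753 ms.
End-to-end = 1.137 ms.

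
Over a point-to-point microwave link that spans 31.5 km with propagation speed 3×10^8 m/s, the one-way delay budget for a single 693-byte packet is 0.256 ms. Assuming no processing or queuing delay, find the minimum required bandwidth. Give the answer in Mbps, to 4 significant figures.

36.72 Mbps

L = 5544 bits.
Propagation delay = 31500 / 300000000 = 0.105 ms.
Transmission budget = 0.256 − 0.105 = 0.151 ms.
R ≥ L / t_tx = 5544 bits / 0.000151 s = 36.72 Mbps.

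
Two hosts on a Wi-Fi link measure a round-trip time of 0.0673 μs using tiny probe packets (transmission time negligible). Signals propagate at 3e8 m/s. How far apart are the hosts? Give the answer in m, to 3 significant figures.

One-way propagation = RTT/2 = 0.03365 μs.
d = s × t = 300000000 × 3.365e-08 = 10.1 m.

10.1 m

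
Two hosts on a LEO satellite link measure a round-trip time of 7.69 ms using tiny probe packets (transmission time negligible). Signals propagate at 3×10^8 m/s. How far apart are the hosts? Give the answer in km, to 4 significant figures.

One-way propagation = RTT/2 = 3.845 ms.
d = s × t = 300000000 × 0.003845 = 1154 km.

1154 km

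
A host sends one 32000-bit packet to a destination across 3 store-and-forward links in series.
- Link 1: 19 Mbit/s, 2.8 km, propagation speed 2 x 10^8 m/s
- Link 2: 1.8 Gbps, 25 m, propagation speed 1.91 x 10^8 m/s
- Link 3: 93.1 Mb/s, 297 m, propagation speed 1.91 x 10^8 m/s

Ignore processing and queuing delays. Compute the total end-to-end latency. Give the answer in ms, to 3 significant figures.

2.06 ms

Transmission delays (L/R per hop): 1.68421, 0.0177778, 0.343716 ms; sum = 2.0457 ms.
Propagation delays (d/s per hop): 0.014, 0.00013089, 0.00155497 ms; sum = 0.0156859 ms.
End-to-end = 2.06 ms.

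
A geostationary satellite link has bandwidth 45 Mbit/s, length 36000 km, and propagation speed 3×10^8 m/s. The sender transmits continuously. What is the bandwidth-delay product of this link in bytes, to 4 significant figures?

Propagation delay = 36000000 / 300000000 = 0.12 s.
BDP = R × t_prop = 45000000 × 0.12 = 5400000 bits.
In bytes: 5400000/8 = 675000 bytes.

675000 bytes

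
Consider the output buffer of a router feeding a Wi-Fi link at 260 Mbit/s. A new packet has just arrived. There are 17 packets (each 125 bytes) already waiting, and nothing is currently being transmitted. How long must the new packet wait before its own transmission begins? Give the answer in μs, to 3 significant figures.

65.4 μs

Each queued packet: L/R = 1000/260000000 = 3.84615 μs.
17 queued → 65.3846 μs.
Queuing delay = 65.4 μs.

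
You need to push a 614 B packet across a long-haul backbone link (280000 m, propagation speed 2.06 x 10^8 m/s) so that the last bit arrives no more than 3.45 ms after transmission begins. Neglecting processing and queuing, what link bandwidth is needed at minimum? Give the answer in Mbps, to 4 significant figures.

L = 4912 bits.
Propagation delay = 280000 / 206000000 = 1.35922 ms.
Transmission budget = 3.45 − 1.35922 = 2.09078 ms.
R ≥ L / t_tx = 4912 bits / 0.00209078 s = 2.349 Mbps.

2.349 Mbps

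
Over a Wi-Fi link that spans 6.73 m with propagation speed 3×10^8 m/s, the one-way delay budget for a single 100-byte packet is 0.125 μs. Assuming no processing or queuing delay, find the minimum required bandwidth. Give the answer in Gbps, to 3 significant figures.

7.80 Gbps

L = 800 bits.
Propagation delay = 6.73 / 300000000 = 0.0224333 μs.
Transmission budget = 0.125 − 0.0224333 = 0.102567 μs.
R ≥ L / t_tx = 800 bits / 1.02567e-07 s = 7.80 Gbps.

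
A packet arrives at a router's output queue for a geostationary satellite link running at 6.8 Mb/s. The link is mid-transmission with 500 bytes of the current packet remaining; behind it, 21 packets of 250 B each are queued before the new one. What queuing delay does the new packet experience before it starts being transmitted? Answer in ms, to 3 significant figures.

6.76 ms

Each queued packet: L/R = 2000/6800000 = 0.294118 ms.
21 queued → 6.17647 ms.
Plus remaining 4000 bits of current packet: 0.588235 ms.
Queuing delay = 6.76 ms.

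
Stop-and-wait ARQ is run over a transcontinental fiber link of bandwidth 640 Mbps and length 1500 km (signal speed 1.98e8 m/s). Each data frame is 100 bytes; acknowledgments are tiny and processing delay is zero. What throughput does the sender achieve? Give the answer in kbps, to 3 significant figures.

t_tx = L/R = 800/640000000 = 1.25e-06 s.
t_prop = 1500000/198000000 = 0.00757576 s; RTT = 0.0151515 s.
Cycle = t_tx + RTT = 0.0151528 s.
Throughput = L / cycle = 800 / 0.0151528 = 52.8 kbps.

52.8 kbps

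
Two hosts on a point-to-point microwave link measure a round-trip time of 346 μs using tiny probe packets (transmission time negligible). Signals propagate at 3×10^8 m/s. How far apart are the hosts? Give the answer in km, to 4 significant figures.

One-way propagation = RTT/2 = 173 μs.
d = s × t = 300000000 × 0.000173 = 51.90 km.

51.90 km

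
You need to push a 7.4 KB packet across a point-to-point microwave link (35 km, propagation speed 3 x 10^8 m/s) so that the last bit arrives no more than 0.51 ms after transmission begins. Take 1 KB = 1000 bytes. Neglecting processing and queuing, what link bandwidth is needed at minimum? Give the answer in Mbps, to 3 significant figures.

151 Mbps

L = 59200 bits.
Propagation delay = 35000 / 300000000 = 0.116667 ms.
Transmission budget = 0.51 − 0.116667 = 0.393333 ms.
R ≥ L / t_tx = 59200 bits / 0.000393333 s = 151 Mbps.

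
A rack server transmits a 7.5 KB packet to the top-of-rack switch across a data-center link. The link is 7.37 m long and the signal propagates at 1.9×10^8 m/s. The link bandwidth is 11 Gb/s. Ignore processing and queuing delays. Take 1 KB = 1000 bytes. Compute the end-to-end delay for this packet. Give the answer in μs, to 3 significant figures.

5.49 μs

L = 60000 bits.
Transmission delay = L/R = 60000 / 11000000000 = 5.45455 μs.
Propagation delay = d/s = 7.37 m / 190000000 m/s = 0.0387895 μs.
Total = 5.49 μs.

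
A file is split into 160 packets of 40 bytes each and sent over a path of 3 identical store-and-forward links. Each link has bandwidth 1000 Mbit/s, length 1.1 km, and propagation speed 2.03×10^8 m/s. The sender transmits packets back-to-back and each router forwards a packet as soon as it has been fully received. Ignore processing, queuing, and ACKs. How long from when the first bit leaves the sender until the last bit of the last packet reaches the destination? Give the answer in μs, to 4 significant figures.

68.10 μs

Per-hop transmission t_tx = L/R = 320/1000000000 = 0.32 μs.
Per-hop propagation t_prop = 1100/2.03e+08 = 5.41872 μs.
Pipeline fill: first packet needs 3·t_tx to clear all hops; remaining 159 packets each add one t_tx.
Total = (3+160-1)·t_tx + 3·t_prop = 162·0.32 + 3·5.41872 = 68.10 μs.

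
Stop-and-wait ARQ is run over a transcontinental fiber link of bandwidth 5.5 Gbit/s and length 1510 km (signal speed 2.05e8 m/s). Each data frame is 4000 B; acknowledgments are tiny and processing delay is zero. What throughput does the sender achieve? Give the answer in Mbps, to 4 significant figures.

t_tx = L/R = 32000/5500000000 = 5.81818e-06 s.
t_prop = 1510000/2.05e+08 = 0.00736585 s; RTT = 0.0147317 s.
Cycle = t_tx + RTT = 0.0147375 s.
Throughput = L / cycle = 32000 / 0.0147375 = 2.171 Mbps.

2.171 Mbps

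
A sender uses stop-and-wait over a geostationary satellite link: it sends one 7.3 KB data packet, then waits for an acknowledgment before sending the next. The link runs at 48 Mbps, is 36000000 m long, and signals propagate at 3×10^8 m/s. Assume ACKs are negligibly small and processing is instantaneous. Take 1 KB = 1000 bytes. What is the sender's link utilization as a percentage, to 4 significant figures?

t_tx = L/R = 58400/48000000 = 0.00121667 s.
t_prop = 36000000/300000000 = 0.12 s; RTT = 0.24 s.
Cycle = t_tx + RTT = 0.241217 s.
Utilization = t_tx / cycle = 0.00121667/0.241217 = 0.5044 %.

0.5044 %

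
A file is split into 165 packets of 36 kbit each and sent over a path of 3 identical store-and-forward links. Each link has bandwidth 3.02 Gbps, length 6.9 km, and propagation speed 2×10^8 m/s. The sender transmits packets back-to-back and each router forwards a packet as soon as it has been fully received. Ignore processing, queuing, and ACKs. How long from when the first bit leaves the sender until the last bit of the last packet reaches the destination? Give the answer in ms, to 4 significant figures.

Per-hop transmission t_tx = L/R = 36000/3020000000 = 0.0119205 ms.
Per-hop propagation t_prop = 6900/200000000 = 0.0345 ms.
Pipeline fill: first packet needs 3·t_tx to clear all hops; remaining 164 packets each add one t_tx.
Total = (3+165-1)·t_tx + 3·t_prop = 167·0.0119205 + 3·0.0345 = 2.094 ms.

2.094 ms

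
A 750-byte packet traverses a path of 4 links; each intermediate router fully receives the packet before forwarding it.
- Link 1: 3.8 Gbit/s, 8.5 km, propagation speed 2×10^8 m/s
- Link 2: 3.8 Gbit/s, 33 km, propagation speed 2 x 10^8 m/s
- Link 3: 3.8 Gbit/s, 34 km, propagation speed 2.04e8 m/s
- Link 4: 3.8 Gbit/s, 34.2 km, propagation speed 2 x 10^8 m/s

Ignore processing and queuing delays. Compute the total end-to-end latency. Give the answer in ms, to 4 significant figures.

L = 750 × 8 = 6000 bits.
Transmission delay per hop = L/R = 6000/3800000000 = 0.00157895 ms; 4 hops → 0.00631579 ms.
Propagation delays (d/s per hop): 0.0425, 0.165, 0.166667, 0.171 ms; sum = 0.545167 ms.
End-to-end = 0.5515 ms.

0.5515 ms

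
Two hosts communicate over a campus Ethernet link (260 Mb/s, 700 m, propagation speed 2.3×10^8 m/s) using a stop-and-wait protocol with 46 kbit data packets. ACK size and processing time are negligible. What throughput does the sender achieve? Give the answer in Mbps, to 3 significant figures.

251 Mbps

t_tx = L/R = 46000/260000000 = 0.000176923 s.
t_prop = 700/2.3e+08 = 3.04348e-06 s; RTT = 6.08696e-06 s.
Cycle = t_tx + RTT = 0.00018301 s.
Throughput = L / cycle = 46000 / 0.00018301 = 251 Mbps.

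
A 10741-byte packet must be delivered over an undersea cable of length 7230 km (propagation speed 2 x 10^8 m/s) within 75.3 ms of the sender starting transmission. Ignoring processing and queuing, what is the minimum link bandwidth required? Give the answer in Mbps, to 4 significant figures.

L = 85928 bits.
Propagation delay = 7230000 / 200000000 = 36.15 ms.
Transmission budget = 75.3 − 36.15 = 39.15 ms.
R ≥ L / t_tx = 85928 bits / 0.03915 s = 2.195 Mbps.

2.195 Mbps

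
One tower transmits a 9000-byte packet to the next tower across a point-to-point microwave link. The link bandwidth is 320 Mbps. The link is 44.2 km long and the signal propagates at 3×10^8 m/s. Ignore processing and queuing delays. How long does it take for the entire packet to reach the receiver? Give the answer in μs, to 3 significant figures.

372 μs

L = 9000 × 8 = 72000 bits.
Transmission delay = L/R = 72000 / 320000000 = 225 μs.
Propagation delay = d/s = 44200 m / 300000000 m/s = 147.333 μs.
Total = 372 μs.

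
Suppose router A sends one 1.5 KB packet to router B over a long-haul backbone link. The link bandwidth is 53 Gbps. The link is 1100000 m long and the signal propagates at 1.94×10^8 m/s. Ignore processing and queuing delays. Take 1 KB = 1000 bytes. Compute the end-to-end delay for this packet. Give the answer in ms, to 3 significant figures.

L = 12000 bits.
Transmission delay = L/R = 12000 / 53000000000 = 0.000226415 ms.
Propagation delay = d/s = 1100000 m / 194000000 m/s = 5.6701 ms.
Total = 5.67 ms.

5.67 ms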